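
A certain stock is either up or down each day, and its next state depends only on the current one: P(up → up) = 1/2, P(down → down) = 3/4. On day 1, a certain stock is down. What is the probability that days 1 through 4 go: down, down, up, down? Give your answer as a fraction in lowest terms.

Day 1 is given. For each transition, use the conditional probability from the current state:
P(down | down) = 3/4; P(up | down) = 1/4; P(down | up) = 1/2.
P = 3/4 × 1/4 × 1/2 = 3/32.

3/32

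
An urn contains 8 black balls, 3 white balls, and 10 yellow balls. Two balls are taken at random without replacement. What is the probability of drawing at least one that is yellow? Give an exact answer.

31/42

P(no yellow) = 11/21 × 10/20 = 110/420 = 11/42.
P(at least one) = 1 − 11/42 = 31/42.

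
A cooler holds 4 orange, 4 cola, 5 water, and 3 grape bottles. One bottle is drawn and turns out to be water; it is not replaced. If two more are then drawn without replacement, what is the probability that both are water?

2/35

With the first bottle removed, 4 water remain out of 15.
P = 4/15 × 3/14 = 12/210 = 2/35.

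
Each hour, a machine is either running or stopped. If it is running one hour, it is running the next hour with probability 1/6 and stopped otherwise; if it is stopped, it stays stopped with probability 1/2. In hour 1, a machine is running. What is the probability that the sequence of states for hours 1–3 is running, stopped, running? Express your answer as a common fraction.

5/12

Hour 1 is given. For each transition, use the conditional probability from the current state:
P(stopped | running) = 5/6; P(running | stopped) = 1/2.
P = 5/6 × 1/2 = 5/12.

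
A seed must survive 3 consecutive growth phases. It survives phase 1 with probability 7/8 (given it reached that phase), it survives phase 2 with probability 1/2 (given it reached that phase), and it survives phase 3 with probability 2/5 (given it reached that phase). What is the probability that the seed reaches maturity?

The events are sequential, so multiply the conditional probabilities:
P = 7/8 × 1/2 × 2/5 = 14/80 = 7/40.

7/40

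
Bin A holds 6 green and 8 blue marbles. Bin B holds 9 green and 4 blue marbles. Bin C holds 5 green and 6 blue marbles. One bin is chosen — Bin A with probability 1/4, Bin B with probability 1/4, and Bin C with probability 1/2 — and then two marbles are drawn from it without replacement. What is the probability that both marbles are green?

991/4004

From Bin A: P(both green) = (6/14)(5/13) = 15/91.
From Bin B: P(both green) = (9/13)(8/12) = 6/13.
From Bin C: P(both green) = (5/11)(4/10) = 2/11.
Total probability = (1/4)(15/91) + (1/4)(6/13) + (1/2)(2/11) = 991/4004.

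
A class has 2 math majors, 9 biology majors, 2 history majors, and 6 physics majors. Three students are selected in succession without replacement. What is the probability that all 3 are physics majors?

P = 6/19 × 5/18 × 4/17 = 120/5814 = 20/969.

20/969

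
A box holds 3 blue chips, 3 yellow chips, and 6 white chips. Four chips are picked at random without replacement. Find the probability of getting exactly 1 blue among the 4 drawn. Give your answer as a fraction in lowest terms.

One ordering (blue drawn first) has probability 3/12 × 9/11 × 8/10 × 7/9 = 1512/11880 = 7/55.
There are C(4,1) = 4 such orderings, each equally likely, so P = 4 × 7/55 = 28/55.

28/55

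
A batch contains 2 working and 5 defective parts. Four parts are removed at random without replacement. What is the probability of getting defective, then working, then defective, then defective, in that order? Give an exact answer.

Each draw changes the counts, so multiply the conditional probabilities along the sequence:
P = 5/7 × 2/6 × 4/5 × 3/4 = 120/840 = 1/7.

1/7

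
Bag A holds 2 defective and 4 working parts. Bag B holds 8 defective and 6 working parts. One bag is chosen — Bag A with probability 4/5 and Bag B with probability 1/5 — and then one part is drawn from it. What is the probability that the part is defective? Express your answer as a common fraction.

From Bag A: P(defective) = 2/6.
From Bag B: P(defective) = 8/14.
Total probability = (4/5)(2/6) + (1/5)(8/14) = 8/21.

8/21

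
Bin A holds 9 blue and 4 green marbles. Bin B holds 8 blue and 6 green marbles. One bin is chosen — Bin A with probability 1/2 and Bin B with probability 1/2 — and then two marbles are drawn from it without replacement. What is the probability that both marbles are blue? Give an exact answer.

From Bin A: P(both blue) = (9/13)(8/12) = 6/13.
From Bin B: P(both blue) = (8/14)(7/13) = 4/13.
Total probability = (1/2)(6/13) + (1/2)(4/13) = 5/13.

5/13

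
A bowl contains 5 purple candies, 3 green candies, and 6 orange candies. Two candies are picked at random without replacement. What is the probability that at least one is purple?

P(no purple) = 9/14 × 8/13 = 72/182 = 36/91.
P(at least one) = 1 − 36/91 = 55/91.

55/91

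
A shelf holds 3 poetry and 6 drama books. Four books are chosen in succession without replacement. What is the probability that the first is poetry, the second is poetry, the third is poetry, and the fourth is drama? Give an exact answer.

1/84

Each draw changes the counts, so multiply the conditional probabilities along the sequence:
P = 3/9 × 2/8 × 1/7 × 6/6 = 36/3024 = 1/84.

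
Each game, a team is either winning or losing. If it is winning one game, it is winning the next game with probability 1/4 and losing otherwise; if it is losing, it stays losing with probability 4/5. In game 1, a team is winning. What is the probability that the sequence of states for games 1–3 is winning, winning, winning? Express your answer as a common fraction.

1/16

Game 1 is given. For each transition, use the conditional probability from the current state:
P(winning | winning) = 1/4; P(winning | winning) = 1/4.
P = 1/4 × 1/4 = 1/16.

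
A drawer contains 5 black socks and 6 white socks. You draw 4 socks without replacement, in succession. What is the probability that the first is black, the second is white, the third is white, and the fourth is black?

5/66

Each draw changes the counts, so multiply the conditional probabilities along the sequence:
P = 5/11 × 6/10 × 5/9 × 4/8 = 600/7920 = 5/66.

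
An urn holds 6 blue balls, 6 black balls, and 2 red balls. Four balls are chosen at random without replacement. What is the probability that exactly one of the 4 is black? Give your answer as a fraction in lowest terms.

48/143

One ordering (black drawn first) has probability 6/14 × 8/13 × 7/12 × 6/11 = 2016/24024 = 12/143.
There are C(4,1) = 4 such orderings, each equally likely, so P = 4 × 12/143 = 48/143.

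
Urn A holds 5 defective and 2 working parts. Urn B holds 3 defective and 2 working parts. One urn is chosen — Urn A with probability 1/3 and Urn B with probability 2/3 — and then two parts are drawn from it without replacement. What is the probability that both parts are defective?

113/315

From Urn A: P(both defective) = (5/7)(4/6) = 10/21.
From Urn B: P(both defective) = (3/5)(2/4) = 3/10.
Total probability = (1/3)(10/21) + (2/3)(3/10) = 113/315.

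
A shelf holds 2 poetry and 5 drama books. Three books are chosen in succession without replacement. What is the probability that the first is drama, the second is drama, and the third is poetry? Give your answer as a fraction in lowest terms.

Chain rule:
P = 5/7 × 4/6 × 2/5 = 40/210 = 4/21.

4/21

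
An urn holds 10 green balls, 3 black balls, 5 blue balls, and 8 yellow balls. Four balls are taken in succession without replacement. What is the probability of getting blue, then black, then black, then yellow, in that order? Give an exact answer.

1/1495

Multiply the probability of each draw given the previous ones:
P = 5/26 × 3/25 × 2/24 × 8/23 = 240/358800 = 1/1495.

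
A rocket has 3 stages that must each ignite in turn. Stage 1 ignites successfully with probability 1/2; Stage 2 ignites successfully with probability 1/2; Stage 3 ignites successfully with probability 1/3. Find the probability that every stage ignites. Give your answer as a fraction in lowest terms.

1/12

Each stage is reached only if all earlier stages succeed, so
P = 1/2 × 1/2 × 1/3 = 1/12.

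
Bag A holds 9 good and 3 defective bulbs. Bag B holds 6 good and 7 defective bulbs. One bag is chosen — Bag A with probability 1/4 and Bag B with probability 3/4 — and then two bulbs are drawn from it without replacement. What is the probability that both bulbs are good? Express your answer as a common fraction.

321/1144

From Bag A: P(both good) = (9/12)(8/11) = 6/11.
From Bag B: P(both good) = (6/13)(5/12) = 5/26.
Total probability = (1/4)(6/11) + (3/4)(5/26) = 321/1144.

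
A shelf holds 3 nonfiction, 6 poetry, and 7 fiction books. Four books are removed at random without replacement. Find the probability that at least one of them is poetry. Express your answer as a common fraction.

23/26

P(no poetry) = 10/16 × 9/15 × 8/14 × 7/13 = 5040/43680 = 3/26.
P(at least one) = 1 − 3/26 = 23/26.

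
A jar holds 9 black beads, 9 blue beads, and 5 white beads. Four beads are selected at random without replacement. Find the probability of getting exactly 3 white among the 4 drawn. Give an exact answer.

One ordering (white drawn first) has probability 5/23 × 4/22 × 3/21 × 18/20 = 1080/212520 = 9/1771.
There are C(4,3) = 4 such orderings, each equally likely, so P = 4 × 9/1771 = 36/1771.

36/1771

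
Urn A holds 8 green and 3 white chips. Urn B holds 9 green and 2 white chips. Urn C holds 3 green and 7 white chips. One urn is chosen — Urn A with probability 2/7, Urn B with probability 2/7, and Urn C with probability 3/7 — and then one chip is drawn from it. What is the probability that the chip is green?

From Urn A: P(green) = 8/11.
From Urn B: P(green) = 9/11.
From Urn C: P(green) = 3/10.
Total probability = (2/7)(8/11) + (2/7)(9/11) + (3/7)(3/10) = 439/770.

439/770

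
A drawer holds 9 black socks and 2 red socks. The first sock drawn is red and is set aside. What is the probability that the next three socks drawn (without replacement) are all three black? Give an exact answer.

7/10

With the first sock removed, 9 black remain out of 10.
P = 9/10 × 8/9 × 7/8 = 504/720 = 7/10.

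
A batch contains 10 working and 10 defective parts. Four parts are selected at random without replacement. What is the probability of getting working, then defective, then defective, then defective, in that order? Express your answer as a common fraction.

20/323

Multiply the probability of each draw given the previous ones:
P = 10/20 × 10/19 × 9/18 × 8/17 = 7200/116280 = 20/323.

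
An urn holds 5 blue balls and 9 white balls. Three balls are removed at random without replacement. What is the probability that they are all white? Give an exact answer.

3/13

P = 9/14 × 8/13 × 7/12 = 504/2184 = 3/13.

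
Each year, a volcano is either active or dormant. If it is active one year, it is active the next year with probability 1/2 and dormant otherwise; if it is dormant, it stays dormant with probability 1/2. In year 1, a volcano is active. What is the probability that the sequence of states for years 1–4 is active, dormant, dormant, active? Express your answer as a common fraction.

Year 1 is given. For each transition, use the conditional probability from the current state:
P(dormant | active) = 1/2; P(dormant | dormant) = 1/2; P(active | dormant) = 1/2.
P = 1/2 × 1/2 × 1/2 = 1/8.

1/8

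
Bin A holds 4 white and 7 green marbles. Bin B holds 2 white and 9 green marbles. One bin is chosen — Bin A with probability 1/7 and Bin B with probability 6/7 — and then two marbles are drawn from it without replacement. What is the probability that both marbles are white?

12/385

From Bin A: P(both white) = (4/11)(3/10) = 6/55.
From Bin B: P(both white) = (2/11)(1/10) = 1/55.
Total probability = (1/7)(6/55) + (6/7)(1/55) = 12/385.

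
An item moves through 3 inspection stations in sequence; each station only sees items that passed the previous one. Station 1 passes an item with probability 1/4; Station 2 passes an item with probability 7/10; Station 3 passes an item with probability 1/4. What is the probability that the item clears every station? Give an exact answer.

7/160

Multiplying along the chain,
P = 1/4 × 7/10 × 1/4 = 7/160.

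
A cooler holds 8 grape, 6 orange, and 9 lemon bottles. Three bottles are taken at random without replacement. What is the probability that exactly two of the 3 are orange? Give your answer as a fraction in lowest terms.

One ordering (orange drawn first) has probability 6/23 × 5/22 × 17/21 = 510/10626 = 85/1771.
There are C(3,2) = 3 such orderings, each equally likely, so P = 3 × 85/1771 = 255/1771.

255/1771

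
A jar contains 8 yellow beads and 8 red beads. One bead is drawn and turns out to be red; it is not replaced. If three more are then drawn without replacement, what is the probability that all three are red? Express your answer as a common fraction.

With the first bead removed, 7 red remain out of 15.
P = 7/15 × 6/14 × 5/13 = 210/2730 = 1/13.

1/13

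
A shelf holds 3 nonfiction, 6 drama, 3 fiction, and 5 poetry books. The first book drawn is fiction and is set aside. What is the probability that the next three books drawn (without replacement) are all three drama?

1/28

After the first draw, 6 of the remaining 16 books are drama.
P = 6/16 × 5/15 × 4/14 = 120/3360 = 1/28.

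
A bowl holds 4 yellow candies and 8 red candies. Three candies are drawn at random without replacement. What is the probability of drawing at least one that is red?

54/55

P(no red) = 4/12 × 3/11 × 2/10 = 24/1320 = 1/55.
P(at least one) = 1 − 1/55 = 54/55.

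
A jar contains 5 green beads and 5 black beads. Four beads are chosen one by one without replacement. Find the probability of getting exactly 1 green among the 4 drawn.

One ordering (green drawn first) has probability 5/10 × 5/9 × 4/8 × 3/7 = 300/5040 = 5/84.
There are C(4,1) = 4 such orderings, each equally likely, so P = 4 × 5/84 = 5/21.

5/21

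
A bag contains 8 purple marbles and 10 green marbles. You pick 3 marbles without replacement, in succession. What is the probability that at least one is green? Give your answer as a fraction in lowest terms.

P(no green) = 8/18 × 7/17 × 6/16 = 336/4896 = 7/102.
P(at least one) = 1 − 7/102 = 95/102.

95/102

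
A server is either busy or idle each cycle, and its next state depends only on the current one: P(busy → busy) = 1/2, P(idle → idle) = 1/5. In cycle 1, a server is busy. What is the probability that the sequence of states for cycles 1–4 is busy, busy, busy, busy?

1/8

Cycle 1 is given. For each transition, use the conditional probability from the current state:
P(busy | busy) = 1/2; P(busy | busy) = 1/2; P(busy | busy) = 1/2.
P = 1/2 × 1/2 × 1/2 = 1/8.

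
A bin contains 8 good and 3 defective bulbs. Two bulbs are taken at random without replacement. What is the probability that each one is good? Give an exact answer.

P(all good) = 8/11 × 7/10 = 56/110 = 28/55.

28/55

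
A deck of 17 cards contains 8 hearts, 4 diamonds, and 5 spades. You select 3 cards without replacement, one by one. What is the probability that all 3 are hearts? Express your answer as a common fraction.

P = 8/17 × 7/16 × 6/15 = 336/4080 = 7/85.

7/85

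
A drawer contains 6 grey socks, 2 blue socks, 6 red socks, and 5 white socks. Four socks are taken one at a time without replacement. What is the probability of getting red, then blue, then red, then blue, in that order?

Multiply the probability of each draw given the previous ones:
P = 6/19 × 2/18 × 5/17 × 1/16 = 60/93024 = 5/7752.

5/7752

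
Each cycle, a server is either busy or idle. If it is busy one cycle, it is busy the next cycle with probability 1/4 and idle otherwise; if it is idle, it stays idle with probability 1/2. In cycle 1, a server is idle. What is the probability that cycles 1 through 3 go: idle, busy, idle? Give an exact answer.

3/8

Cycle 1 is given. For each transition, use the conditional probability from the current state:
P(busy | idle) = 1/2; P(idle | busy) = 3/4.
P = 1/2 × 3/4 = 3/8.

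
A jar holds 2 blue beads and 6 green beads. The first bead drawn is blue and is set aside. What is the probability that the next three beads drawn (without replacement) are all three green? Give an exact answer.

With the first bead removed, 6 green remain out of 7.
P = 6/7 × 5/6 × 4/5 = 120/210 = 4/7.

4/7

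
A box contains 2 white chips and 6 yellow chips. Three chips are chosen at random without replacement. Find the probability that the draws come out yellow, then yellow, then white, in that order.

Each draw changes the counts, so multiply the conditional probabilities along the sequence:
P = 6/8 × 5/7 × 2/6 = 60/336 = 5/28.

5/28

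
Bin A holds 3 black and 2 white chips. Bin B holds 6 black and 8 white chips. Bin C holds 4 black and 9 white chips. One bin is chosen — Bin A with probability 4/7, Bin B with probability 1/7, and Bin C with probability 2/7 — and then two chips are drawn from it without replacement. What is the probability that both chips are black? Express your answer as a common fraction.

From Bin A: P(both black) = (3/5)(2/4) = 3/10.
From Bin B: P(both black) = (6/14)(5/13) = 15/91.
From Bin C: P(both black) = (4/13)(3/12) = 1/13.
Total probability = (4/7)(3/10) + (1/7)(15/91) + (2/7)(1/13) = 691/3185.

691/3185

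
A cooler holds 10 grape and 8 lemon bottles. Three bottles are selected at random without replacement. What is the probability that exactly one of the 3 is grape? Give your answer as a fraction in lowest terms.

One ordering (grape drawn first) has probability 10/18 × 8/17 × 7/16 = 560/4896 = 35/306.
There are C(3,1) = 3 such orderings, each equally likely, so P = 3 × 35/306 = 35/102.

35/102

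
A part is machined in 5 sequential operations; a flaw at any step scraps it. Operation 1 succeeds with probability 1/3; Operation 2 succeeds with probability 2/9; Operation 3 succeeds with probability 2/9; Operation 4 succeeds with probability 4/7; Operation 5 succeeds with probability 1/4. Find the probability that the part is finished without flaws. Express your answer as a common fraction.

The events are sequential, so multiply the conditional probabilities:
P = 1/3 × 2/9 × 2/9 × 4/7 × 1/4 = 16/6804 = 4/1701.

4/1701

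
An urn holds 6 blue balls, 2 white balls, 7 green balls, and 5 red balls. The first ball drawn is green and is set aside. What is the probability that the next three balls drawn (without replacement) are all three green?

20/969

With the first ball removed, 6 green remain out of 19.
P = 6/19 × 5/18 × 4/17 = 120/5814 = 20/969.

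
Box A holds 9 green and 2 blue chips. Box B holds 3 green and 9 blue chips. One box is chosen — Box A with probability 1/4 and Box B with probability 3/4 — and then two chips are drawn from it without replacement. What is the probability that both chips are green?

From Box A: P(both green) = (9/11)(8/10) = 36/55.
From Box B: P(both green) = (3/12)(2/11) = 1/22.
Total probability = (1/4)(36/55) + (3/4)(1/22) = 87/440.

87/440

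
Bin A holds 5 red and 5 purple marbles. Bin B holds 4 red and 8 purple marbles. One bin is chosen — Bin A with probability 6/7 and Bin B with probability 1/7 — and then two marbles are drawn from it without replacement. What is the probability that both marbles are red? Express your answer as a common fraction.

From Bin A: P(both red) = (5/10)(4/9) = 2/9.
From Bin B: P(both red) = (4/12)(3/11) = 1/11.
Total probability = (6/7)(2/9) + (1/7)(1/11) = 47/231.

47/231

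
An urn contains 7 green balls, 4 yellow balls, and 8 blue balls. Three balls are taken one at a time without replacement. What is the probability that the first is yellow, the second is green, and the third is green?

28/969

Chain rule:
P = 4/19 × 7/18 × 6/17 = 168/5814 = 28/969.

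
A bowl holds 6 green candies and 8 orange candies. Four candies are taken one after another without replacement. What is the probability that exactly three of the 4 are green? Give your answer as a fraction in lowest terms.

One ordering (green drawn first) has probability 6/14 × 5/13 × 4/12 × 8/11 = 960/24024 = 40/1001.
There are C(4,3) = 4 such orderings, each equally likely, so P = 4 × 40/1001 = 160/1001.

160/1001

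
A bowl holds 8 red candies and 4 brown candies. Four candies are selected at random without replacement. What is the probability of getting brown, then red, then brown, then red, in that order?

Each draw changes the counts, so multiply the conditional probabilities along the sequence:
P = 4/12 × 8/11 × 3/10 × 7/9 = 672/11880 = 28/495.

28/495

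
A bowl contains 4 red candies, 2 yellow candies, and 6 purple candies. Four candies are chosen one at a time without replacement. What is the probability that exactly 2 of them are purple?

5/11

One ordering (purple drawn first) has probability 6/12 × 5/11 × 6/10 × 5/9 = 900/11880 = 5/66.
There are C(4,2) = 6 such orderings, each equally likely, so P = 6 × 5/66 = 5/11.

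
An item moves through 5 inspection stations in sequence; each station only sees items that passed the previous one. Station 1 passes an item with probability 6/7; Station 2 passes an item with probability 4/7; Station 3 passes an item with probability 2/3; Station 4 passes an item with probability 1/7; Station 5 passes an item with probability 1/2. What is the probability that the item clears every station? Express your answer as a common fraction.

8/343

Multiplying along the chain,
P = 6/7 × 4/7 × 2/3 × 1/7 × 1/2 = 48/2058 = 8/343.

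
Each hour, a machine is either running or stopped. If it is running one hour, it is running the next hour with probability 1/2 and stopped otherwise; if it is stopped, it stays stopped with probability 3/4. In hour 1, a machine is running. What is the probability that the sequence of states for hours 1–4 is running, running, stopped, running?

Hour 1 is given. For each transition, use the conditional probability from the current state:
P(running | running) = 1/2; P(stopped | running) = 1/2; P(running | stopped) = 1/4.
P = 1/2 × 1/2 × 1/4 = 1/16.

1/16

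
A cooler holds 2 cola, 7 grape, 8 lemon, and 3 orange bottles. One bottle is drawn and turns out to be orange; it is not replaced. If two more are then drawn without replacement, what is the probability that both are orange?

1/171

With the first bottle removed, 2 orange remain out of 19.
P = 2/19 × 1/18 = 2/342 = 1/171.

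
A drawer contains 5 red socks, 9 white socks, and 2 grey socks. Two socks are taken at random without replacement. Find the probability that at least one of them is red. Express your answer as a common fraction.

13/24

P(no red) = 11/16 × 10/15 = 110/240 = 11/24.
P(at least one) = 1 − 11/24 = 13/24.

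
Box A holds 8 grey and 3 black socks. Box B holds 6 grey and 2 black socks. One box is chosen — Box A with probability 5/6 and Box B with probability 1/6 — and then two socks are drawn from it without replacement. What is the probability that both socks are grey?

From Box A: P(both grey) = (8/11)(7/10) = 28/55.
From Box B: P(both grey) = (6/8)(5/7) = 15/28.
Total probability = (5/6)(28/55) + (1/6)(15/28) = 949/1848.

949/1848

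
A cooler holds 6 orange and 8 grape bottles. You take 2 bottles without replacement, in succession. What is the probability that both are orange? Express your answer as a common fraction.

15/91

P = 6/14 × 5/13 = 30/182 = 15/91.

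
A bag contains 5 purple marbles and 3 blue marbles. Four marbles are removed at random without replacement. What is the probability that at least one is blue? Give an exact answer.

13/14

P(no blue) = 5/8 × 4/7 × 3/6 × 2/5 = 120/1680 = 1/14.
P(at least one) = 1 − 1/14 = 13/14.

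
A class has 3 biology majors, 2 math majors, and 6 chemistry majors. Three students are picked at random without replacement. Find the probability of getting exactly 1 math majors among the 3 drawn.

One ordering (a math major drawn first) has probability 2/11 × 9/10 × 8/9 = 144/990 = 8/55.
There are C(3,1) = 3 such orderings, each equally likely, so P = 3 × 8/55 = 24/55.

24/55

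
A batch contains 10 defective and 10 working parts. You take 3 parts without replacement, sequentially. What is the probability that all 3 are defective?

2/19

P(all defective) = 10/20 × 9/19 × 8/18 = 720/6840 = 2/19.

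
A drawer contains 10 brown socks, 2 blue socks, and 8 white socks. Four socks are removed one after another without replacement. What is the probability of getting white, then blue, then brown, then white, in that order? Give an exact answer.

28/2907

Multiply the probability of each draw given the previous ones:
P = 8/20 × 2/19 × 10/18 × 7/17 = 1120/116280 = 28/2907.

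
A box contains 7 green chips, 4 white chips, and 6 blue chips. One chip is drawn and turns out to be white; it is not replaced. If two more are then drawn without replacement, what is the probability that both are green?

After the first draw, 7 of the remaining 16 chips are green.
P = 7/16 × 6/15 = 42/240 = 7/40.

7/40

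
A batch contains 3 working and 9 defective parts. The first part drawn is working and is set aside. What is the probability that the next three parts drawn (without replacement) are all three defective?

28/55

After the first draw, 9 of the remaining 11 parts are defective.
P = 9/11 × 8/10 × 7/9 = 504/990 = 28/55.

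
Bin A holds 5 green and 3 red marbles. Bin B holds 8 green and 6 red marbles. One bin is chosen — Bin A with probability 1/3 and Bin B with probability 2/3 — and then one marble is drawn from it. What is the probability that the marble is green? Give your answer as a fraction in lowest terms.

From Bin A: P(green) = 5/8.
From Bin B: P(green) = 8/14.
Total probability = (1/3)(5/8) + (2/3)(8/14) = 33/56.

33/56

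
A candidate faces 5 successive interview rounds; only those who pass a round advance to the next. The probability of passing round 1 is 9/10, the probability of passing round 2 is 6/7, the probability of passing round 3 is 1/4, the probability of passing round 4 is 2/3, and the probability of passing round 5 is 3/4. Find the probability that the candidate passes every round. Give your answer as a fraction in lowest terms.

27/280

Multiplying along the chain,
P = 9/10 × 6/7 × 1/4 × 2/3 × 3/4 = 324/3360 = 27/280.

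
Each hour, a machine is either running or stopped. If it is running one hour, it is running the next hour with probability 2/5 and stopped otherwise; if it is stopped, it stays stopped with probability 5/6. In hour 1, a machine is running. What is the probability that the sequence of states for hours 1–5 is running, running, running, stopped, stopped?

Hour 1 is given. For each transition, use the conditional probability from the current state:
P(running | running) = 2/5; P(running | running) = 2/5; P(stopped | running) = 3/5; P(stopped | stopped) = 5/6.
P = 2/5 × 2/5 × 3/5 × 5/6 = 60/750 = 2/25.

2/25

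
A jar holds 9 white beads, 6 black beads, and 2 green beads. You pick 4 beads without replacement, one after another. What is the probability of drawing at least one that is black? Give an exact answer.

205/238

P(no black) = 11/17 × 10/16 × 9/15 × 8/14 = 7920/57120 = 33/238.
P(at least one) = 1 − 33/238 = 205/238.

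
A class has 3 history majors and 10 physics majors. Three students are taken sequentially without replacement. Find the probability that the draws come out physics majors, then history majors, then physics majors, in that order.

45/286

Each draw changes the counts, so multiply the conditional probabilities along the sequence:
P = 10/13 × 3/12 × 9/11 = 270/1716 = 45/286.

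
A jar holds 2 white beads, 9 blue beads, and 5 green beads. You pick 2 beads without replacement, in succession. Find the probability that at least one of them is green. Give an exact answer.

P(no green) = 11/16 × 10/15 = 110/240 = 11/24.
P(at least one) = 1 − 11/24 = 13/24.

13/24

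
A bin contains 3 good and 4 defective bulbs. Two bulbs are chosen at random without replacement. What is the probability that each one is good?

P = 3/7 × 2/6 = 6/42 = 1/7.

1/7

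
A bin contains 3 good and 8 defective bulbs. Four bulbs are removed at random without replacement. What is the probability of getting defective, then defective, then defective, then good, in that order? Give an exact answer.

7/55

Chain rule:
P = 8/11 × 7/10 × 6/9 × 3/8 = 1008/7920 = 7/55.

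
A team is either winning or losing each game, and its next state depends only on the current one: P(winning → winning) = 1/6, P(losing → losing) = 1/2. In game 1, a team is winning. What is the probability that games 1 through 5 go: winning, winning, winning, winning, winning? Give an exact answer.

Game 1 is given. For each transition, use the conditional probability from the current state:
P(winning | winning) = 1/6; P(winning | winning) = 1/6; P(winning | winning) = 1/6; P(winning | winning) = 1/6.
P = 1/6 × 1/6 × 1/6 × 1/6 = 1/1296.

1/1296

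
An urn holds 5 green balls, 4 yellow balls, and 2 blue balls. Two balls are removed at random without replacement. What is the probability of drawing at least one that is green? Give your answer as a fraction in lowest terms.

P(no green) = 6/11 × 5/10 = 30/110 = 3/11.
P(at least one) = 1 − 3/11 = 8/11.

8/11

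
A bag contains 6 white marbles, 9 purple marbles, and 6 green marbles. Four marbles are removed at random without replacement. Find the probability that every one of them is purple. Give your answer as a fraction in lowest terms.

P(every draw is purple) = 9/21 × 8/20 × 7/19 × 6/18 = 3024/143640 = 2/95.

2/95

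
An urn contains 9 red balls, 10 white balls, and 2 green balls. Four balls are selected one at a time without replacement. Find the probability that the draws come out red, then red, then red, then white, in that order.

Chain rule:
P = 9/21 × 8/20 × 7/19 × 10/18 = 5040/143640 = 2/57.

2/57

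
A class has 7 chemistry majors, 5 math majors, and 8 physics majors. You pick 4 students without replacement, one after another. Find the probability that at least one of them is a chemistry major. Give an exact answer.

826/969

P(no chemistry majors) = 13/20 × 12/19 × 11/18 × 10/17 = 17160/116280 = 143/969.
P(at least one) = 1 − 143/969 = 826/969.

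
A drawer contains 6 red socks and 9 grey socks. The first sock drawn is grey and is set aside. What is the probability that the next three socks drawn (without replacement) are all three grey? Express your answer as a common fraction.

2/13

With the first sock removed, 8 grey remain out of 14.
P = 8/14 × 7/13 × 6/12 = 336/2184 = 2/13.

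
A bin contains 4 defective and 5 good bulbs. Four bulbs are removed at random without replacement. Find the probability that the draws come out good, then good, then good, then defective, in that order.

5/63

Chain rule:
P = 5/9 × 4/8 × 3/7 × 4/6 = 240/3024 = 5/63.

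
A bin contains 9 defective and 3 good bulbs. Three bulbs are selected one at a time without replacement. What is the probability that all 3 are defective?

21/55

P = 9/12 × 8/11 × 7/10 = 504/1320 = 21/55.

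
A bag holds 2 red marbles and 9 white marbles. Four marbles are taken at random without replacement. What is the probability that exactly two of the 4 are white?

One ordering (white drawn first) has probability 9/11 × 8/10 × 2/9 × 1/8 = 144/7920 = 1/55.
There are C(4,2) = 6 such orderings, each equally likely, so P = 6 × 1/55 = 6/55.

6/55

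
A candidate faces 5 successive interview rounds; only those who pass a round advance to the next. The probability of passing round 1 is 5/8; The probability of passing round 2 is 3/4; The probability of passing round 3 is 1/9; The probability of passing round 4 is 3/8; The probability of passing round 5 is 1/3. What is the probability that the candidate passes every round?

5/768

Multiplying along the chain,
P = 5/8 × 3/4 × 1/9 × 3/8 × 1/3 = 45/6912 = 5/768.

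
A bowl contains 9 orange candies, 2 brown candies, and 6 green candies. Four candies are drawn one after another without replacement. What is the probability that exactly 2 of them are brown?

3/68

One ordering (brown drawn first) has probability 2/17 × 1/16 × 15/15 × 14/14 = 420/57120 = 1/136.
There are C(4,2) = 6 such orderings, each equally likely, so P = 6 × 1/136 = 3/68.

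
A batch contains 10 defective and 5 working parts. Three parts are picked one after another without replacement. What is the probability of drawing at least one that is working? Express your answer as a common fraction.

P(no working) = 10/15 × 9/14 × 8/13 = 720/2730 = 24/91.
P(at least one) = 1 − 24/91 = 67/91.

67/91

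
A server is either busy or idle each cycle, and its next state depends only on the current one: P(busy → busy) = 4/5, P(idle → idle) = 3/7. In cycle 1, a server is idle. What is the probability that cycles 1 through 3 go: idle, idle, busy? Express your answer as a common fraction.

12/49

Cycle 1 is given. For each transition, use the conditional probability from the current state:
P(idle | idle) = 3/7; P(busy | idle) = 4/7.
P = 3/7 × 4/7 = 12/49.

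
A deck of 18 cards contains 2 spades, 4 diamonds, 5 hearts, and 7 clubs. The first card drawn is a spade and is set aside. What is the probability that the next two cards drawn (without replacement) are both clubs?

After the first draw, 7 of the remaining 17 cards are clubs.
P = 7/17 × 6/16 = 42/272 = 21/136.

21/136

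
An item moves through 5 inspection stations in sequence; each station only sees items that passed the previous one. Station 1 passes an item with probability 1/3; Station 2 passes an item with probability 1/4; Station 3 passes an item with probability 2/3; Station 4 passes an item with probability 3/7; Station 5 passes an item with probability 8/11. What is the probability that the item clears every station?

4/231

Multiplying along the chain,
P = 1/3 × 1/4 × 2/3 × 3/7 × 8/11 = 48/2772 = 4/231.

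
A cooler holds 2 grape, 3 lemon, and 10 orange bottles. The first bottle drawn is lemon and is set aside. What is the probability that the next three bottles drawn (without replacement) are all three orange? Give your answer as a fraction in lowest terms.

30/91

After the first draw, 10 of the remaining 14 bottles are orange.
P = 10/14 × 9/13 × 8/12 = 720/2184 = 30/91.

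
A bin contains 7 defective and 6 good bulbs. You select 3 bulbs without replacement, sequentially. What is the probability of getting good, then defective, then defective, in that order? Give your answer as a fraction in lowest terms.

21/143

Chain rule:
P = 6/13 × 7/12 × 6/11 = 252/1716 = 21/143.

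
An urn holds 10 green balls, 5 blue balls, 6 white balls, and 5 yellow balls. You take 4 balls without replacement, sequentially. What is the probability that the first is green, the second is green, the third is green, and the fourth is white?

18/1495

Each draw changes the counts, so multiply the conditional probabilities along the sequence:
P = 10/26 × 9/25 × 8/24 × 6/23 = 4320/358800 = 18/1495.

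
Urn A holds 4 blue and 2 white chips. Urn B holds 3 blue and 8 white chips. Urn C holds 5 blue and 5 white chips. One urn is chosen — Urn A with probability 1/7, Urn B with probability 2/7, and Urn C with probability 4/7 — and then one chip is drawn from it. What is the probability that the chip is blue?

From Urn A: P(blue) = 4/6.
From Urn B: P(blue) = 3/11.
From Urn C: P(blue) = 5/10.
Total probability = (1/7)(4/6) + (2/7)(3/11) + (4/7)(5/10) = 106/231.

106/231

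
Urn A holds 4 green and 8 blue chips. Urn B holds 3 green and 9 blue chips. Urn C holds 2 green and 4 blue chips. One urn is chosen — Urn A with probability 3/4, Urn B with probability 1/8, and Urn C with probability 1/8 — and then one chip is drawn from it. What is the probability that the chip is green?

From Urn A: P(green) = 4/12.
From Urn B: P(green) = 3/12.
From Urn C: P(green) = 2/6.
Total probability = (3/4)(4/12) + (1/8)(3/12) + (1/8)(2/6) = 31/96.

31/96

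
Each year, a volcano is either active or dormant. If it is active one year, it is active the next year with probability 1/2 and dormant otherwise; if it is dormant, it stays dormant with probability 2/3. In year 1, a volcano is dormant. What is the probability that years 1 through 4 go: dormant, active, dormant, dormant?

1/9

Year 1 is given. For each transition, use the conditional probability from the current state:
P(active | dormant) = 1/3; P(dormant | active) = 1/2; P(dormant | dormant) = 2/3.
P = 1/3 × 1/2 × 2/3 = 2/18 = 1/9.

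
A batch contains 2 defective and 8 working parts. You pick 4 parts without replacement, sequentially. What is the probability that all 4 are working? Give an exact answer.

1/3

P(every draw is working) = 8/10 × 7/9 × 6/8 × 5/7 = 1680/5040 = 1/3.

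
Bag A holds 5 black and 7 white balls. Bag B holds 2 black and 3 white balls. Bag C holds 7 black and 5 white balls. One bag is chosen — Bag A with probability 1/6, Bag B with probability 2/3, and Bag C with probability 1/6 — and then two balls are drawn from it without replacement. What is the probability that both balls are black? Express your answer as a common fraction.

From Bag A: P(both black) = (5/12)(4/11) = 5/33.
From Bag B: P(both black) = (2/5)(1/4) = 1/10.
From Bag C: P(both black) = (7/12)(6/11) = 7/22.
Total probability = (1/6)(5/33) + (2/3)(1/10) + (1/6)(7/22) = 287/1980.

287/1980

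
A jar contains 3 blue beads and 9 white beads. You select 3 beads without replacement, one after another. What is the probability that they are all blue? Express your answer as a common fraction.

P(all blue) = 3/12 × 2/11 × 1/10 = 6/1320 = 1/220.

1/220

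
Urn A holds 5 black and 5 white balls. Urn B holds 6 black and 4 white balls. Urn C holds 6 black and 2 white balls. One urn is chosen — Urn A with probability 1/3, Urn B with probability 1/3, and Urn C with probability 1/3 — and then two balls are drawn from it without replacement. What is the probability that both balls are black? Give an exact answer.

From Urn A: P(both black) = (5/10)(4/9) = 2/9.
From Urn B: P(both black) = (6/10)(5/9) = 1/3.
From Urn C: P(both black) = (6/8)(5/7) = 15/28.
Total probability = (1/3)(2/9) + (1/3)(1/3) + (1/3)(15/28) = 275/756.

275/756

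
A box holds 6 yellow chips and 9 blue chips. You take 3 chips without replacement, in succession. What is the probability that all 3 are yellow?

P = 6/15 × 5/14 × 4/13 = 120/2730 = 4/91.

4/91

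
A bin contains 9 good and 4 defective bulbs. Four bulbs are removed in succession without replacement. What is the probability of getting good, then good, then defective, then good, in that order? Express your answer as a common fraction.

Chain rule:
P = 9/13 × 8/12 × 4/11 × 7/10 = 2016/17160 = 84/715.

84/715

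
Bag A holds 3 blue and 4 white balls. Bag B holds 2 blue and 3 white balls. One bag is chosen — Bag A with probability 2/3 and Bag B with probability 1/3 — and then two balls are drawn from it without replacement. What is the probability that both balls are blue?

From Bag A: P(both blue) = (3/7)(2/6) = 1/7.
From Bag B: P(both blue) = (2/5)(1/4) = 1/10.
Total probability = (2/3)(1/7) + (1/3)(1/10) = 9/70.

9/70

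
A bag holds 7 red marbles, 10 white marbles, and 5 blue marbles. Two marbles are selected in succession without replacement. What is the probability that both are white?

15/77

P(every draw is white) = 10/22 × 9/21 = 90/462 = 15/77.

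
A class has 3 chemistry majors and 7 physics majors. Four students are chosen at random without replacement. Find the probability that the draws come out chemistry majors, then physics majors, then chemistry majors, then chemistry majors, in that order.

1/120

Multiply the probability of each draw given the previous ones:
P = 3/10 × 7/9 × 2/8 × 1/7 = 42/5040 = 1/120.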